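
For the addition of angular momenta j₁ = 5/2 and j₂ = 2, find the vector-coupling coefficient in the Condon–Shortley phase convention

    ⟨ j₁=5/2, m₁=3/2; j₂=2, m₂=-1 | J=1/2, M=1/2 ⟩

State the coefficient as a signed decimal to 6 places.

√[2·4!1!0!/6! · 4!1!1!3!1!0!] = √(48/5)
  +(−1)^1/∏(1,3,0,0,1,0)! = -1/6  (running -1/6)
⟨..|..⟩ = √(48/5)·(-1/6) = -0.516398

−√(4/15) ≈ -0.516398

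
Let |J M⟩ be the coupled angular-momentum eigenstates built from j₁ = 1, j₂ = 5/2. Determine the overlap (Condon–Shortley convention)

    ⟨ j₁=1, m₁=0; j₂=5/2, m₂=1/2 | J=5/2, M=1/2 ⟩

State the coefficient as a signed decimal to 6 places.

triangle: 1!·1!·4!/7! = 24/5040
(j±m)!: 1!·1!·3!·2!·3!·2! = 144
prefactor² = (2J+1)·Δ·N² = 144/35
  k=0: +1/(0!·1!·1!·3!·0!·1!) = 1/6
  k=1: −1/(1!·0!·0!·2!·1!·2!) = -1/4
Σ = -1/12  ⇒  CG² = 144/35·(-1/12)² = 1/35
CG = −√(1/35) = -0.169031

−√(1/35) = -0.169031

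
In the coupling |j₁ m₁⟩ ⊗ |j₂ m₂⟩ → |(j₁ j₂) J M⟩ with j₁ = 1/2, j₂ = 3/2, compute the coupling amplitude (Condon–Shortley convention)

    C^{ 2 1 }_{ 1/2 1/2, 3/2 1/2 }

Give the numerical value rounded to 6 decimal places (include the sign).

j₁+j₂−J=0  J+j₁−j₂=1  J−j₁+j₂=3  j₁+j₂+J+1=5
(j₁±m₁, j₂±m₂, J±M) = (1,0,2,1,3,1)
P² = 3
sum k=0..0:
  [0] +1/2 = 1/2
S = 1/2
C² = P²·S² = 3/4 ; C = +0.866025

+0.866025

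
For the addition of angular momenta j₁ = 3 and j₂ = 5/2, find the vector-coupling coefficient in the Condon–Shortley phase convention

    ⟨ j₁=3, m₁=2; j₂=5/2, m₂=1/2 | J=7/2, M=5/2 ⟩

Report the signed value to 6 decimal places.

-0.178174  (= −√(2/63))

triangle: 2!×4!×3!/10! = 288/3628800
(j±m)!: 5!×1!×3!×2!×6!×1! = 1036800
prefactor² = (2J+1)×Δ×N² = 4608/7
  k=0: +1/(0!×2!×1!×3!×3!×0!) = 1/72
  k=1: −1/(1!×1!×0!×2!×4!×1!) = -1/48
Σ = -1/144  ⇒  CG² = 4608/7×(-1/144)² = 2/63
CG = −√(2/63) = -0.178174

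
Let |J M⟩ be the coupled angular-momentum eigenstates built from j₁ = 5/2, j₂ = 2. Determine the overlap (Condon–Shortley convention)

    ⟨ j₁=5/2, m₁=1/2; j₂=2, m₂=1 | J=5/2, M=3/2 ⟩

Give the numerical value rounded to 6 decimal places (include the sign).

−√(6/35) = -0.414039

√[6·2!3!2!/8! · 3!2!3!1!4!1!] = √(216/35)
  +(−1)^1/∏(1,1,1,2,2,0)! = -1/4  (running -1/4)
  +(−1)^2/∏(2,0,0,1,3,1)! = 1/12  (running -1/6)
⟨..|..⟩ = √(216/35)·(-1/6) = -0.414039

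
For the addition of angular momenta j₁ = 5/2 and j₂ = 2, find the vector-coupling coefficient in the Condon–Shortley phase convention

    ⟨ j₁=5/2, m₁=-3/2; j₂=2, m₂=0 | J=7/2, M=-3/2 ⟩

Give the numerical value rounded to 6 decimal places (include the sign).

j₁+j₂−J=1  J+j₁−j₂=4  J−j₁+j₂=3  j₁+j₂+J+1=9
(j₁±m₁, j₂±m₂, J±M) = (1,4,2,2,2,5)
P² = 512/7
sum k=0..1:
  [0] +1/48 = 1/48
  [1] −1/12 = -1/12
S = -1/16
C² = P²·S² = 2/7 ; C = -0.534522

-0.534522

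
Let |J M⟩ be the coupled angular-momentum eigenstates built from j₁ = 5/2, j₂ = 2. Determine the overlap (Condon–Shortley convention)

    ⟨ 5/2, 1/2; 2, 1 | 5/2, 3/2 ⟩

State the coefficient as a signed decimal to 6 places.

-0.414039

√[6·2!3!2!/8! · 3!2!3!1!4!1!] = √(216/35)
  +(−1)^1/∏(1,1,1,2,2,0)! = -1/4  (running -1/4)
  +(−1)^2/∏(2,0,0,1,3,1)! = 1/12  (running -1/6)
⟨..|..⟩ = √(216/35)·(-1/6) = -0.414039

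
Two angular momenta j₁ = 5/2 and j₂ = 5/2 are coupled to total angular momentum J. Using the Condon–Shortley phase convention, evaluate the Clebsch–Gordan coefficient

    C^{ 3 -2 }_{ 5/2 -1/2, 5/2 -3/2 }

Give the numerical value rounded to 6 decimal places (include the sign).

−√(1/12) ≈ -0.288675

triangle: 2!·3!·3!/9! = 72/362880
(j±m)!: 2!·3!·1!·4!·1!·5! = 34560
prefactor² = (2J+1)·Δ·N² = 48
  k=0: +1/(0!·2!·3!·1!·0!·2!) = 1/24
  k=1: −1/(1!·1!·2!·0!·1!·3!) = -1/12
Σ = -1/24  ⇒  CG² = 48·(-1/24)² = 1/12
CG = −√(1/12) = -0.288675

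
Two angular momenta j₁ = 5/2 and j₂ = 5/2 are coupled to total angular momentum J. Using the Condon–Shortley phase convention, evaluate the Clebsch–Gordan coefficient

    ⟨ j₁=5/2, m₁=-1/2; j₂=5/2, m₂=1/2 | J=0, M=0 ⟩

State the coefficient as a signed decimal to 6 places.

−√(1/6) = -0.408248

triangle: 5!*0!*0!/6! = 120/720
(j±m)!: 2!*3!*3!*2!*0!*0! = 144
prefactor² = (2J+1)*Δ*N² = 24
  k=3: −1/(3!*2!*0!*0!*0!*0!) = -1/12
Σ = -1/12  ⇒  CG² = 24*(-1/12)² = 1/6
CG = −√(1/6) = -0.408248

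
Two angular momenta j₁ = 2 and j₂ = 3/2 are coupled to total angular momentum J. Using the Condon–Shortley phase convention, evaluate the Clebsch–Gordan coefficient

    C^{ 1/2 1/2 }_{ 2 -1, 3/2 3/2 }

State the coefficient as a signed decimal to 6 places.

triangle: 3!*1!*0!/5! = 6/120
(j±m)!: 1!*3!*3!*0!*1!*0! = 36
prefactor² = (2J+1)*Δ*N² = 18/5
  k=3: −1/(3!*0!*0!*0!*1!*0!) = -1/6
Σ = -1/6  ⇒  CG² = 18/5*(-1/6)² = 1/10
CG = −√(1/10) = -0.316228

-0.316228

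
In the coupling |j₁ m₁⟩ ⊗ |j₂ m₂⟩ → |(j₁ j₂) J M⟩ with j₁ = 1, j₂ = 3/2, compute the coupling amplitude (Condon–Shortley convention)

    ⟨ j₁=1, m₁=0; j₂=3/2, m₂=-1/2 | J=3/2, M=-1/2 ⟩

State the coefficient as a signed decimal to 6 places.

j₁+j₂−J=1  J+j₁−j₂=1  J−j₁+j₂=2  j₁+j₂+J+1=5
(j₁±m₁, j₂±m₂, J±M) = (1,1,1,2,1,2)
P² = 4/15
sum k=0..1:
  [0] +1/1 = 1
  [1] −1/2 = -1/2
S = 1/2
C² = P²·S² = 1/15 ; C = +0.258199

+0.258199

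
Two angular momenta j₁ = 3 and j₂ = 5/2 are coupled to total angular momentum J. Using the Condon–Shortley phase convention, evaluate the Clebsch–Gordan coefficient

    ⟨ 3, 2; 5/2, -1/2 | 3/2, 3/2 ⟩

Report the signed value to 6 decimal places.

triangle: 4!×2!×1!/8! = 48/40320
(j±m)!: 5!×1!×2!×3!×3!×0! = 8640
prefactor² = (2J+1)×Δ×N² = 288/7
  k=1: −1/(1!×3!×0!×1!×2!×0!) = -1/12
Σ = -1/12  ⇒  CG² = 288/7×(-1/12)² = 2/7
CG = −√(2/7) = -0.534522

−√(2/7) = -0.534522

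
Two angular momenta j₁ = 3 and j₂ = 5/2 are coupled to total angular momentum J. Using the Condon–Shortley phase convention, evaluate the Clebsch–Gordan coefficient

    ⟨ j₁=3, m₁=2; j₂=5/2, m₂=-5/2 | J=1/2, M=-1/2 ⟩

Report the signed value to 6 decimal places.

√[2·5!1!0!/7! · 5!1!0!5!0!1!] = √(4800/7)
  +(−1)^0/∏(0,5,1,0,0,0)! = 1/120  (running 1/120)
⟨..|..⟩ = √(4800/7)·(1/120) = +0.218218

+√(1/21) ≈ +0.218218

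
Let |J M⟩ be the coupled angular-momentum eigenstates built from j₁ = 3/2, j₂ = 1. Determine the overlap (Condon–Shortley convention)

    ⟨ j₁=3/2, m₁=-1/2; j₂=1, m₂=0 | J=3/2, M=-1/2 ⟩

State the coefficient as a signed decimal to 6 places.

triangle: 1!*2!*1!/5! = 2/120
(j±m)!: 1!*2!*1!*1!*1!*2! = 4
prefactor² = (2J+1)*Δ*N² = 4/15
  k=0: +1/(0!*1!*2!*1!*0!*0!) = 1/2
  k=1: −1/(1!*0!*1!*0!*1!*1!) = -1
Σ = -1/2  ⇒  CG² = 4/15*(-1/2)² = 1/15
CG = −√(1/15) = -0.258199

-0.258199  (= −√(1/15))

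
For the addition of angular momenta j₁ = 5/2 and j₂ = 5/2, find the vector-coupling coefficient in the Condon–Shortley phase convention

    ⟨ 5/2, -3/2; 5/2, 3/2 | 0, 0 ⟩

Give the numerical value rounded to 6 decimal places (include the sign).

+√(1/6) ≈ +0.408248

j₁+j₂−J=5  J+j₁−j₂=0  J−j₁+j₂=0  j₁+j₂+J+1=6
(j₁±m₁, j₂±m₂, J±M) = (1,4,4,1,0,0)
P² = 96
sum k=4..4:
  [4] +1/24 = 1/24
S = 1/24
C² = P²·S² = 1/6 ; C = +0.408248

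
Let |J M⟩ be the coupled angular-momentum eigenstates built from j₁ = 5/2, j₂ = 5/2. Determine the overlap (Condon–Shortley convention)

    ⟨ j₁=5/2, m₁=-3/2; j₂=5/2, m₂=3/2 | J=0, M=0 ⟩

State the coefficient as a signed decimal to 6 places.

triangle: 5!×0!×0!/6! = 120/720
(j±m)!: 1!×4!×4!×1!×0!×0! = 576
prefactor² = (2J+1)×Δ×N² = 96
  k=4: +1/(4!×1!×0!×0!×0!×0!) = 1/24
Σ = 1/24  ⇒  CG² = 96×1/24² = 1/6
CG = +√(1/6) = +0.408248

+0.408248  (= +√(1/6))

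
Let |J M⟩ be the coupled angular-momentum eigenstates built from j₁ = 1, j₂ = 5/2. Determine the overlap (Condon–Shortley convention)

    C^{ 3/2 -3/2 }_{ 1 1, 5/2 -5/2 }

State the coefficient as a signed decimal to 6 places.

+√(2/3) ≈ +0.816497

j₁+j₂−J=2  J+j₁−j₂=0  J−j₁+j₂=3  j₁+j₂+J+1=6
(j₁±m₁, j₂±m₂, J±M) = (2,0,0,5,0,3)
P² = 96
sum k=0..0:
  [0] +1/12 = 1/12
S = 1/12
C² = P²·S² = 2/3 ; C = +0.816497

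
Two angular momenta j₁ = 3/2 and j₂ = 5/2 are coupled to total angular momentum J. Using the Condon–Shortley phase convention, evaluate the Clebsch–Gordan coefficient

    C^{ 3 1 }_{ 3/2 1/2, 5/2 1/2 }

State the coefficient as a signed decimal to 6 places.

√[7·1!2!4!/8! · 2!1!3!2!4!2!] = √(48/5)
  +(−1)^0/∏(0,1,1,3,1,1)! = 1/6  (running 1/6)
  +(−1)^1/∏(1,0,0,2,2,2)! = -1/8  (running 1/24)
⟨..|..⟩ = √(48/5)·(1/24) = +0.129099

+√(1/60) ≈ +0.129099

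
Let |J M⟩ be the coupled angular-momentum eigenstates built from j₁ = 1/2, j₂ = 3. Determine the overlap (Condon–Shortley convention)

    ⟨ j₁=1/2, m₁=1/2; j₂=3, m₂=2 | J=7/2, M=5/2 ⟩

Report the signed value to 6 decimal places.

√[8·0!1!6!/8! · 1!0!5!1!6!1!] = √(86400/7)
  +(−1)^0/∏(0,0,0,5,1,1)! = 1/120  (running 1/120)
⟨..|..⟩ = √(86400/7)·(1/120) = +0.925820

+0.925820  (= +√(6/7))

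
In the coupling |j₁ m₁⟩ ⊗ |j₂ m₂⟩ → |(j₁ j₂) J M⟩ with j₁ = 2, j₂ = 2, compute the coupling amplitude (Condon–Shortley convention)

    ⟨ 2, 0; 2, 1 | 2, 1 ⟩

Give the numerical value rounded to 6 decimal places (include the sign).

−√(1/14) ≈ -0.267261

triangle: 2!*2!*2!/7! = 8/5040
(j±m)!: 2!*2!*3!*1!*3!*1! = 144
prefactor² = (2J+1)*Δ*N² = 8/7
  k=1: −1/(1!*1!*1!*2!*1!*0!) = -1/2
  k=2: +1/(2!*0!*0!*1!*2!*1!) = 1/4
Σ = -1/4  ⇒  CG² = 8/7*(-1/4)² = 1/14
CG = −√(1/14) = -0.267261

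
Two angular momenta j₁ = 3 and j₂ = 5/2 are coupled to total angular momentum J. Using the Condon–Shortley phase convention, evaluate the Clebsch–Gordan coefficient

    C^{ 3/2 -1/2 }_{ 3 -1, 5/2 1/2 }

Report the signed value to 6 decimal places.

−√(1/105) = -0.097590

j₁+j₂−J=4  J+j₁−j₂=2  J−j₁+j₂=1  j₁+j₂+J+1=8
(j₁±m₁, j₂±m₂, J±M) = (2,4,3,2,1,2)
P² = 192/35
sum k=2..3:
  [2] +1/8 = 1/8
  [3] −1/6 = -1/6
S = -1/24
C² = P²·S² = 1/105 ; C = -0.097590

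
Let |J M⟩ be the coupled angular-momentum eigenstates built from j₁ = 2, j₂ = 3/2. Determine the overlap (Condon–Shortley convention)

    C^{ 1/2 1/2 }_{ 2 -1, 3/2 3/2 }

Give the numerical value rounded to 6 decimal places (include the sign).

j₁+j₂−J=3  J+j₁−j₂=1  J−j₁+j₂=0  j₁+j₂+J+1=5
(j₁±m₁, j₂±m₂, J±M) = (1,3,3,0,1,0)
P² = 18/5
sum k=3..3:
  [3] −1/6 = -1/6
S = -1/6
C² = P²·S² = 1/10 ; C = -0.316228

-0.316228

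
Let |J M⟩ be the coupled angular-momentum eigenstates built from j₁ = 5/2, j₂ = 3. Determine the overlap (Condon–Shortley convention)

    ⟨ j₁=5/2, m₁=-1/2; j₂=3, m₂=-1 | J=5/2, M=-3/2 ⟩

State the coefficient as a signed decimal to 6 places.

−√(1/35) = -0.169031

j₁+j₂−J=3  J+j₁−j₂=2  J−j₁+j₂=3  j₁+j₂+J+1=9
(j₁±m₁, j₂±m₂, J±M) = (2,3,2,4,1,4)
P² = 576/35
sum k=1..2:
  [1] −1/8 = -1/8
  [2] +1/12 = 1/12
S = -1/24
C² = P²·S² = 1/35 ; C = -0.169031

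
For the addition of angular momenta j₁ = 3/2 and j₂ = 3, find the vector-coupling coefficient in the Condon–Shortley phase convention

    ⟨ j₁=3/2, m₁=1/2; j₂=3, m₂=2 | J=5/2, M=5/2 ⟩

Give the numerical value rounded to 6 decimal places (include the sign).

j₁+j₂−J=2  J+j₁−j₂=1  J−j₁+j₂=4  j₁+j₂+J+1=8
(j₁±m₁, j₂±m₂, J±M) = (2,1,5,1,5,0)
P² = 1440/7
sum k=1..1:
  [1] −1/24 = -1/24
S = -1/24
C² = P²·S² = 5/14 ; C = -0.597614

−√(5/14) = -0.597614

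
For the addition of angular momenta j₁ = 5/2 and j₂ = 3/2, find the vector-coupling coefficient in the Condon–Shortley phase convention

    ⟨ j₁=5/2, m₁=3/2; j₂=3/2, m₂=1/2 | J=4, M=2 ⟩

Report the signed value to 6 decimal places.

j₁+j₂−J=0  J+j₁−j₂=5  J−j₁+j₂=3  j₁+j₂+J+1=9
(j₁±m₁, j₂±m₂, J±M) = (4,1,2,1,6,2)
P² = 8640/7
sum k=0..0:
  [0] +1/48 = 1/48
S = 1/48
C² = P²·S² = 15/28 ; C = +0.731925

+0.731925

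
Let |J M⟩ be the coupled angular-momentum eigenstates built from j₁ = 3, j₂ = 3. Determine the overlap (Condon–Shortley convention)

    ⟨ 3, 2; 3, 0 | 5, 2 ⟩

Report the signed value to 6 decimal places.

+√(1/3) = +0.577350

triangle: 1!*5!*5!/12! = 14400/479001600
(j±m)!: 5!*1!*3!*3!*7!*3! = 130636800
prefactor² = (2J+1)*Δ*N² = 43200
  k=0: +1/(0!*1!*1!*3!*4!*2!) = 1/288
  k=1: −1/(1!*0!*0!*2!*5!*3!) = -1/1440
Σ = 1/360  ⇒  CG² = 43200*1/360² = 1/3
CG = +√(1/3) = +0.577350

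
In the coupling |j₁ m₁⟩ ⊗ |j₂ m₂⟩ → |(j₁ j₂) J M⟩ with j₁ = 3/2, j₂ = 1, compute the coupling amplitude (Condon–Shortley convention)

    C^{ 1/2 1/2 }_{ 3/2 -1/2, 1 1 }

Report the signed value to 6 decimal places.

+√(1/6) = +0.408248

√[2·2!1!0!/4! · 1!2!2!0!1!0!] = √(2/3)
  +(−1)^2/∏(2,0,0,0,1,0)! = 1/2  (running 1/2)
⟨..|..⟩ = √(2/3)·(1/2) = +0.408248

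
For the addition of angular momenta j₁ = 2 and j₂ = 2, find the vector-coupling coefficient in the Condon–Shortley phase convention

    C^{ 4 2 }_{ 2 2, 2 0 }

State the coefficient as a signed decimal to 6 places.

+0.462910

√[9·0!4!4!/9! · 4!0!2!2!6!2!] = √(13824/7)
  +(−1)^0/∏(0,0,0,2,4,2)! = 1/96  (running 1/96)
⟨..|..⟩ = √(13824/7)·(1/96) = +0.462910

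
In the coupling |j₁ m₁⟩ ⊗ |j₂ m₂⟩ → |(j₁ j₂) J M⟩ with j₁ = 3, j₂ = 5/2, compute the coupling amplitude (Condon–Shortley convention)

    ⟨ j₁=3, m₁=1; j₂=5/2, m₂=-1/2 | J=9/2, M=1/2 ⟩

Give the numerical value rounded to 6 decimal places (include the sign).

triangle: 1!*5!*4!/11! = 2880/39916800
(j±m)!: 4!*2!*2!*3!*5!*4! = 1658880
prefactor² = (2J+1)*Δ*N² = 92160/77
  k=0: +1/(0!*1!*2!*2!*3!*2!) = 1/48
  k=1: −1/(1!*0!*1!*1!*4!*3!) = -1/144
Σ = 1/72  ⇒  CG² = 92160/77*1/72² = 160/693
CG = +√(160/693) = +0.480500

+√(160/693) = +0.480500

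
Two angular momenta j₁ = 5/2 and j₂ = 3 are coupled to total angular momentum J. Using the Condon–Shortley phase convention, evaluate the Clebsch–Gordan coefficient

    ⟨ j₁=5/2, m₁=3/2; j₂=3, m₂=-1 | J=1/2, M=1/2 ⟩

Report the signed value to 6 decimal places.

-0.308607  (= −√(2/21))

triangle: 5!*0!*1!/7! = 120/5040
(j±m)!: 4!*1!*2!*4!*1!*0! = 1152
prefactor² = (2J+1)*Δ*N² = 384/7
  k=1: −1/(1!*4!*0!*1!*0!*0!) = -1/24
Σ = -1/24  ⇒  CG² = 384/7*(-1/24)² = 2/21
CG = −√(2/21) = -0.308607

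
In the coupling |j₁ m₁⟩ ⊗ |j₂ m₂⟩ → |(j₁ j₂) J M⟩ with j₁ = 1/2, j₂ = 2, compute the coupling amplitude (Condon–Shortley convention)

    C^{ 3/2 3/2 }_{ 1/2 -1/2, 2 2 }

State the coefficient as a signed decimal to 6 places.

-0.894427

√[4·1!0!3!/5! · 0!1!4!0!3!0!] = √(144/5)
  +(−1)^1/∏(1,0,0,3,0,0)! = -1/6  (running -1/6)
⟨..|..⟩ = √(144/5)·(-1/6) = -0.894427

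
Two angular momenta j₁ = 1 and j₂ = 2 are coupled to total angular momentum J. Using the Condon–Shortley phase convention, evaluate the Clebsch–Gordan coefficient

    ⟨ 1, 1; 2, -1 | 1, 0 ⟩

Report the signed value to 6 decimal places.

+0.547723

triangle: 2!·0!·2!/5! = 4/120
(j±m)!: 2!·0!·1!·3!·1!·1! = 12
prefactor² = (2J+1)·Δ·N² = 6/5
  k=0: +1/(0!·2!·0!·1!·0!·1!) = 1/2
Σ = 1/2  ⇒  CG² = 6/5·1/2² = 3/10
CG = +√(3/10) = +0.547723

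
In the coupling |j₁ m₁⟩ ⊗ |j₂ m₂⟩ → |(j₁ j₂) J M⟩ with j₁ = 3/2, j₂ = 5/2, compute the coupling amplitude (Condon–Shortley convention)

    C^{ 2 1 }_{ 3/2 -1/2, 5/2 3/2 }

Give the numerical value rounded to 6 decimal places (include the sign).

√[5·2!1!3!/7! · 1!2!4!1!3!1!] = √(24/7)
  +(−1)^1/∏(1,1,1,3,0,0)! = -1/6  (running -1/6)
  +(−1)^2/∏(2,0,0,2,1,1)! = 1/4  (running 1/12)
⟨..|..⟩ = √(24/7)·(1/12) = +0.154303

+√(1/42) = +0.154303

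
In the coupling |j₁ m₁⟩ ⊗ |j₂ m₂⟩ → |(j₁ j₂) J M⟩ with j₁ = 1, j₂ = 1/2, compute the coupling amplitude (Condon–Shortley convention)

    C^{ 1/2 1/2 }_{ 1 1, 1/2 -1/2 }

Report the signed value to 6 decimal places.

+√(2/3) ≈ +0.816497

triangle: 1!·1!·0!/3! = 1/6
(j±m)!: 2!·0!·0!·1!·1!·0! = 2
prefactor² = (2J+1)·Δ·N² = 2/3
  k=0: +1/(0!·1!·0!·0!·1!·0!) = 1
Σ = 1  ⇒  CG² = 2/3·1² = 2/3
CG = +√(2/3) = +0.816497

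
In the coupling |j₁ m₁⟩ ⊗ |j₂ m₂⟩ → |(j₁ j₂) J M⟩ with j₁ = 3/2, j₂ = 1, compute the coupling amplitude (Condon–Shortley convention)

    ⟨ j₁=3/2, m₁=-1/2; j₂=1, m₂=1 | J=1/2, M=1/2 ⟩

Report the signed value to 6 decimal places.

triangle: 2!·1!·0!/4! = 2/24
(j±m)!: 1!·2!·2!·0!·1!·0! = 4
prefactor² = (2J+1)·Δ·N² = 2/3
  k=2: +1/(2!·0!·0!·0!·1!·0!) = 1/2
Σ = 1/2  ⇒  CG² = 2/3·1/2² = 1/6
CG = +√(1/6) = +0.408248

+0.408248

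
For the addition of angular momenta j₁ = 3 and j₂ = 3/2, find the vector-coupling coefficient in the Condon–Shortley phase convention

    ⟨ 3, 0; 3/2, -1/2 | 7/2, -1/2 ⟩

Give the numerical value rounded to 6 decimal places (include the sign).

+0.308607  (= +√(2/21))

√[8·1!5!2!/9! · 3!3!1!2!3!4!] = √(384/7)
  +(−1)^0/∏(0,1,3,1,2,1)! = 1/12  (running 1/12)
  +(−1)^1/∏(1,0,2,0,3,2)! = -1/24  (running 1/24)
⟨..|..⟩ = √(384/7)·(1/24) = +0.308607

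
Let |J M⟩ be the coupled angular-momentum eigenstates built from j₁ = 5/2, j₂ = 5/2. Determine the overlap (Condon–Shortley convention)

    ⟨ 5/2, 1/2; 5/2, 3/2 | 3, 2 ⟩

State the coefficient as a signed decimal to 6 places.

triangle: 2!×3!×3!/9! = 72/362880
(j±m)!: 3!×2!×4!×1!×5!×1! = 34560
prefactor² = (2J+1)×Δ×N² = 48
  k=1: −1/(1!×1!×1!×3!×2!×0!) = -1/12
  k=2: +1/(2!×0!×0!×2!×3!×1!) = 1/24
Σ = -1/24  ⇒  CG² = 48×(-1/24)² = 1/12
CG = −√(1/12) = -0.288675

−√(1/12) = -0.288675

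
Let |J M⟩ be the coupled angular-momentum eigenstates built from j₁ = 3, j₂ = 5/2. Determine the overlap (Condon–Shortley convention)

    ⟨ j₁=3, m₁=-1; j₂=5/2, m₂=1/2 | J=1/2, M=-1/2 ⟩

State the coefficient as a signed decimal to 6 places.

-0.436436

j₁+j₂−J=5  J+j₁−j₂=1  J−j₁+j₂=0  j₁+j₂+J+1=7
(j₁±m₁, j₂±m₂, J±M) = (2,4,3,2,0,1)
P² = 192/7
sum k=3..3:
  [3] −1/12 = -1/12
S = -1/12
C² = P²·S² = 4/21 ; C = -0.436436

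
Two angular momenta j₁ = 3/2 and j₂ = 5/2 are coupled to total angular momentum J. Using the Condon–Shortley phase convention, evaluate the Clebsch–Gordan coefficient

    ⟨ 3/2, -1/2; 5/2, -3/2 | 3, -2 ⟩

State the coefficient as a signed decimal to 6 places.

+0.288675

j₁+j₂−J=1  J+j₁−j₂=2  J−j₁+j₂=4  j₁+j₂+J+1=8
(j₁±m₁, j₂±m₂, J±M) = (1,2,1,4,1,5)
P² = 48
sum k=0..1:
  [0] +1/12 = 1/12
  [1] −1/24 = -1/24
S = 1/24
C² = P²·S² = 1/12 ; C = +0.288675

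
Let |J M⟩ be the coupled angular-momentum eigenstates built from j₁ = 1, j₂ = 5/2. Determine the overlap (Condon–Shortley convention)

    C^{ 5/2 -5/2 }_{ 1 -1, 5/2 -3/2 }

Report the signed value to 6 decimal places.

triangle: 1!*1!*4!/7! = 24/5040
(j±m)!: 0!*2!*1!*4!*0!*5! = 5760
prefactor² = (2J+1)*Δ*N² = 1152/7
  k=1: −1/(1!*0!*1!*0!*0!*4!) = -1/24
Σ = -1/24  ⇒  CG² = 1152/7*(-1/24)² = 2/7
CG = −√(2/7) = -0.534522

-0.534522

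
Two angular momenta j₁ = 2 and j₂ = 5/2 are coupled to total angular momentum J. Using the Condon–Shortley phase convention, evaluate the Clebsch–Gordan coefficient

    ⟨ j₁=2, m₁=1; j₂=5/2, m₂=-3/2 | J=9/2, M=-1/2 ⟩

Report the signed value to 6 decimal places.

j₁+j₂−J=0  J+j₁−j₂=4  J−j₁+j₂=5  j₁+j₂+J+1=10
(j₁±m₁, j₂±m₂, J±M) = (3,1,1,4,4,5)
P² = 23040/7
sum k=0..0:
  [0] +1/144 = 1/144
S = 1/144
C² = P²·S² = 10/63 ; C = +0.398410

+0.398410  (= +√(10/63))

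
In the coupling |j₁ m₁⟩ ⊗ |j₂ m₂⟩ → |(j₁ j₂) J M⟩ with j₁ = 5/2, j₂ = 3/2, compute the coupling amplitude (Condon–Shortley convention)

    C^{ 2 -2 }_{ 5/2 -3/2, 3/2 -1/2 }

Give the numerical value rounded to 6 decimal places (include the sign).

−√(8/21) ≈ -0.617213

triangle: 2!*3!*1!/7! = 12/5040
(j±m)!: 1!*4!*1!*2!*0!*4! = 1152
prefactor² = (2J+1)*Δ*N² = 96/7
  k=1: −1/(1!*1!*3!*0!*0!*1!) = -1/6
Σ = -1/6  ⇒  CG² = 96/7*(-1/6)² = 8/21
CG = −√(8/21) = -0.617213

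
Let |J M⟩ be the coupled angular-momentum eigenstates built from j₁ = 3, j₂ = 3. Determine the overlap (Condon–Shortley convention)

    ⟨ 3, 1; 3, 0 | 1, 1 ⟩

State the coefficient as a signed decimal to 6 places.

+√(3/14) = +0.462910

triangle: 5!×1!×1!/8! = 120/40320
(j±m)!: 4!×2!×3!×3!×2!×0! = 3456
prefactor² = (2J+1)×Δ×N² = 216/7
  k=2: +1/(2!×3!×0!×1!×1!×0!) = 1/12
Σ = 1/12  ⇒  CG² = 216/7×1/12² = 3/14
CG = +√(3/14) = +0.462910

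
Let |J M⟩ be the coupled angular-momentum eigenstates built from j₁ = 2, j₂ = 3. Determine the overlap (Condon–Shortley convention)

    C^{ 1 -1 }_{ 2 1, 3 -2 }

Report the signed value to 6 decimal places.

triangle: 4!·0!·2!/7! = 48/5040
(j±m)!: 3!·1!·1!·5!·0!·2! = 1440
prefactor² = (2J+1)·Δ·N² = 288/7
  k=1: −1/(1!·3!·0!·0!·0!·2!) = -1/12
Σ = -1/12  ⇒  CG² = 288/7·(-1/12)² = 2/7
CG = −√(2/7) = -0.534522

−√(2/7) ≈ -0.534522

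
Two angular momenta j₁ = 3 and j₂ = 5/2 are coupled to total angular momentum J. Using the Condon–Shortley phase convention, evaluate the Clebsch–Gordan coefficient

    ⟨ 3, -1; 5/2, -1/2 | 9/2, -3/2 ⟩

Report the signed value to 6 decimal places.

−√(5/231) ≈ -0.147122

j₁+j₂−J=1  J+j₁−j₂=5  J−j₁+j₂=4  j₁+j₂+J+1=11
(j₁±m₁, j₂±m₂, J±M) = (2,4,2,3,3,6)
P² = 138240/77
sum k=0..1:
  [0] +1/96 = 1/96
  [1] −1/72 = -1/72
S = -1/288
C² = P²·S² = 5/231 ; C = -0.147122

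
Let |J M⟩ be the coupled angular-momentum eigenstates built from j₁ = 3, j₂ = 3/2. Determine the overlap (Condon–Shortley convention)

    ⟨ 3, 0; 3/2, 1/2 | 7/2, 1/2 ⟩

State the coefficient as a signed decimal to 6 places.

−√(2/21) = -0.308607

triangle: 1!×5!×2!/9! = 240/362880
(j±m)!: 3!×3!×2!×1!×4!×3! = 10368
prefactor² = (2J+1)×Δ×N² = 384/7
  k=0: +1/(0!×1!×3!×2!×2!×0!) = 1/24
  k=1: −1/(1!×0!×2!×1!×3!×1!) = -1/12
Σ = -1/24  ⇒  CG² = 384/7×(-1/24)² = 2/21
CG = −√(2/21) = -0.308607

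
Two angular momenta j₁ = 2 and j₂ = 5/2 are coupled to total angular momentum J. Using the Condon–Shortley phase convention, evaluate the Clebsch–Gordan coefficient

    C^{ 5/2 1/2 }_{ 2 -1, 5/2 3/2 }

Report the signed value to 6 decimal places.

+√(6/35) ≈ +0.414039

triangle: 2!*2!*3!/8! = 24/40320
(j±m)!: 1!*3!*4!*1!*3!*2! = 1728
prefactor² = (2J+1)*Δ*N² = 216/35
  k=1: −1/(1!*1!*2!*3!*0!*0!) = -1/12
  k=2: +1/(2!*0!*1!*2!*1!*1!) = 1/4
Σ = 1/6  ⇒  CG² = 216/35*1/6² = 6/35
CG = +√(6/35) = +0.414039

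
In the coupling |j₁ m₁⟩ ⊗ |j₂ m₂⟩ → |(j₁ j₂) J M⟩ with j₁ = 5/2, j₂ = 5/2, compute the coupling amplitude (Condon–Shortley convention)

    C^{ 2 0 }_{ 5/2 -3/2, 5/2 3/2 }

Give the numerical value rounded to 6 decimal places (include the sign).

−√(1/84) = -0.109109

j₁+j₂−J=3  J+j₁−j₂=2  J−j₁+j₂=2  j₁+j₂+J+1=8
(j₁±m₁, j₂±m₂, J±M) = (1,4,4,1,2,2)
P² = 48/7
sum k=2..3:
  [2] +1/8 = 1/8
  [3] −1/6 = -1/6
S = -1/24
C² = P²·S² = 1/84 ; C = -0.109109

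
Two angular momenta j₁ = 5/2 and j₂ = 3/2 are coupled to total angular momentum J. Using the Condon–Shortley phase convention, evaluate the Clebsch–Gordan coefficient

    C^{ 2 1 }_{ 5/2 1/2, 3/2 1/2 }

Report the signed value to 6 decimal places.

triangle: 2!×3!×1!/7! = 12/5040
(j±m)!: 3!×2!×2!×1!×3!×1! = 144
prefactor² = (2J+1)×Δ×N² = 12/7
  k=1: −1/(1!×1!×1!×1!×2!×0!) = -1/2
  k=2: +1/(2!×0!×0!×0!×3!×1!) = 1/12
Σ = -5/12  ⇒  CG² = 12/7×(-5/12)² = 25/84
CG = −√(25/84) = -0.545545

−√(25/84) = -0.545545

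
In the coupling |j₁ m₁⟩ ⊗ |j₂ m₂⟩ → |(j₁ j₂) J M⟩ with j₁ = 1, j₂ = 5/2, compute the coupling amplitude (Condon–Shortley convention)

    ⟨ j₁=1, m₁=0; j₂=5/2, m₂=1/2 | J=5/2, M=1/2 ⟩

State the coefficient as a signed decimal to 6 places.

−√(1/35) = -0.169031

triangle: 1!*1!*4!/7! = 24/5040
(j±m)!: 1!*1!*3!*2!*3!*2! = 144
prefactor² = (2J+1)*Δ*N² = 144/35
  k=0: +1/(0!*1!*1!*3!*0!*1!) = 1/6
  k=1: −1/(1!*0!*0!*2!*1!*2!) = -1/4
Σ = -1/12  ⇒  CG² = 144/35*(-1/12)² = 1/35
CG = −√(1/35) = -0.169031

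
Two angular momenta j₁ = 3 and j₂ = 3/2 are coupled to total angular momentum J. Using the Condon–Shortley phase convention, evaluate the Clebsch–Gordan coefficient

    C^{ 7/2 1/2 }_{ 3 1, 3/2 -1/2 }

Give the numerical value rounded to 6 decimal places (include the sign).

j₁+j₂−J=1  J+j₁−j₂=5  J−j₁+j₂=2  j₁+j₂+J+1=9
(j₁±m₁, j₂±m₂, J±M) = (4,2,1,2,4,3)
P² = 512/7
sum k=0..1:
  [0] +1/12 = 1/12
  [1] −1/48 = -1/48
S = 1/16
C² = P²·S² = 2/7 ; C = +0.534522

+√(2/7) ≈ +0.534522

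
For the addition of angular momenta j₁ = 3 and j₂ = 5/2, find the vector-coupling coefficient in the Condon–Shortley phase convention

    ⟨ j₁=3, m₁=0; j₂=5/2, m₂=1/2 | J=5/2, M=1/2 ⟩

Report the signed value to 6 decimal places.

j₁+j₂−J=3  J+j₁−j₂=3  J−j₁+j₂=2  j₁+j₂+J+1=9
(j₁±m₁, j₂±m₂, J±M) = (3,3,3,2,3,2)
P² = 216/35
sum k=1..3:
  [1] −1/8 = -1/8
  [2] +1/4 = 1/4
  [3] −1/72 = -1/72
S = 1/9
C² = P²·S² = 8/105 ; C = +0.276026

+√(8/105) ≈ +0.276026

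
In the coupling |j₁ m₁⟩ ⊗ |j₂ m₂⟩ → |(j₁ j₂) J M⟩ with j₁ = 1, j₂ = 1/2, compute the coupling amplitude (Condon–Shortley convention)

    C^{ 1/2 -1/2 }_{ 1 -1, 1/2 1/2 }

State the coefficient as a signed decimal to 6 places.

-0.816497

j₁+j₂−J=1  J+j₁−j₂=1  J−j₁+j₂=0  j₁+j₂+J+1=3
(j₁±m₁, j₂±m₂, J±M) = (0,2,1,0,0,1)
P² = 2/3
sum k=1..1:
  [1] −1/1 = -1
S = -1
C² = P²·S² = 2/3 ; C = -0.816497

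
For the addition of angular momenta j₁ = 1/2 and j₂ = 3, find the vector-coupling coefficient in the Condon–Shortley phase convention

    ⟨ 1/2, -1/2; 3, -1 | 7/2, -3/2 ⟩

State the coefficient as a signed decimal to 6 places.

j₁+j₂−J=0  J+j₁−j₂=1  J−j₁+j₂=6  j₁+j₂+J+1=8
(j₁±m₁, j₂±m₂, J±M) = (0,1,2,4,2,5)
P² = 11520/7
sum k=0..0:
  [0] +1/48 = 1/48
S = 1/48
C² = P²·S² = 5/7 ; C = +0.845154

+√(5/7) ≈ +0.845154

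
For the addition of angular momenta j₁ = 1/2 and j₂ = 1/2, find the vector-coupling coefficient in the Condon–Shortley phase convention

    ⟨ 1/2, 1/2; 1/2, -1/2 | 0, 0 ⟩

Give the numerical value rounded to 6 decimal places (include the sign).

triangle: 1!*0!*0!/2! = 1/2
(j±m)!: 1!*0!*0!*1!*0!*0! = 1
prefactor² = (2J+1)*Δ*N² = 1/2
  k=0: +1/(0!*1!*0!*0!*0!*0!) = 1
Σ = 1  ⇒  CG² = 1/2*1² = 1/2
CG = +√(1/2) = +0.707107

+0.707107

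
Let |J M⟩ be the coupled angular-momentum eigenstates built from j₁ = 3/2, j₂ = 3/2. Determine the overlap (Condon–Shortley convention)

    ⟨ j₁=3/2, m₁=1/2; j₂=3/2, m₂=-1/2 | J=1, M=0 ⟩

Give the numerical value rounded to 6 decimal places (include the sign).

−√(1/20) ≈ -0.223607

√[3·2!1!1!/5! · 2!1!1!2!1!1!] = √(1/5)
  +(−1)^0/∏(0,2,1,1,0,0)! = 1/2  (running 1/2)
  +(−1)^1/∏(1,1,0,0,1,1)! = -1  (running -1/2)
⟨..|..⟩ = √(1/5)·(-1/2) = -0.223607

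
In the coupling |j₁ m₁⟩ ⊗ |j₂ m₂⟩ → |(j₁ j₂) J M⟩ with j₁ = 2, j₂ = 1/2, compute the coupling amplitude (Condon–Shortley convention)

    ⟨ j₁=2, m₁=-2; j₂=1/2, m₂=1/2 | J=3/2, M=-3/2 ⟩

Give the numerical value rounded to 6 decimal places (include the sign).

j₁+j₂−J=1  J+j₁−j₂=3  J−j₁+j₂=0  j₁+j₂+J+1=5
(j₁±m₁, j₂±m₂, J±M) = (0,4,1,0,0,3)
P² = 144/5
sum k=1..1:
  [1] −1/6 = -1/6
S = -1/6
C² = P²·S² = 4/5 ; C = -0.894427

-0.894427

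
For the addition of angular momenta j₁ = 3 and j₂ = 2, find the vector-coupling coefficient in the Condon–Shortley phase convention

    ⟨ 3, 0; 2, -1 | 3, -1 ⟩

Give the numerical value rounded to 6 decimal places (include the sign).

√[7·2!4!2!/9! · 3!3!1!3!2!4!] = √(96/5)
  +(−1)^0/∏(0,2,3,1,1,1)! = 1/12  (running 1/12)
  +(−1)^1/∏(1,1,2,0,2,2)! = -1/8  (running -1/24)
⟨..|..⟩ = √(96/5)·(-1/24) = -0.182574

−√(1/30) ≈ -0.182574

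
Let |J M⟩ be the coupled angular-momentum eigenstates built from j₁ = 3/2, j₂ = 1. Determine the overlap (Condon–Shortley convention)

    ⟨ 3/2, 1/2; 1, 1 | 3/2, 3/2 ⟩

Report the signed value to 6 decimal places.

j₁+j₂−J=1  J+j₁−j₂=2  J−j₁+j₂=1  j₁+j₂+J+1=5
(j₁±m₁, j₂±m₂, J±M) = (2,1,2,0,3,0)
P² = 8/5
sum k=1..1:
  [1] −1/2 = -1/2
S = -1/2
C² = P²·S² = 2/5 ; C = -0.632456

-0.632456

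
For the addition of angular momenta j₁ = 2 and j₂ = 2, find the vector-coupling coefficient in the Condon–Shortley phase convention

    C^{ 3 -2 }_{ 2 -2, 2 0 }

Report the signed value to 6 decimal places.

-0.707107

√[7·1!3!3!/8! · 0!4!2!2!1!5!] = √(72)
  +(−1)^1/∏(1,0,3,1,0,2)! = -1/12  (running -1/12)
⟨..|..⟩ = √(72)·(-1/12) = -0.707107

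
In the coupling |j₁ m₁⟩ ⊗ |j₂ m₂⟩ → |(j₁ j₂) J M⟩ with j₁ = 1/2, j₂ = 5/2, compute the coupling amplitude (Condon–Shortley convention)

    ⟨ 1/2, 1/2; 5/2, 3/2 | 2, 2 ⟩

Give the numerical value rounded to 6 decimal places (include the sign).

+√(1/6) ≈ +0.408248

√[5·1!0!4!/6! · 1!0!4!1!4!0!] = √(96)
  +(−1)^0/∏(0,1,0,4,0,0)! = 1/24  (running 1/24)
⟨..|..⟩ = √(96)·(1/24) = +0.408248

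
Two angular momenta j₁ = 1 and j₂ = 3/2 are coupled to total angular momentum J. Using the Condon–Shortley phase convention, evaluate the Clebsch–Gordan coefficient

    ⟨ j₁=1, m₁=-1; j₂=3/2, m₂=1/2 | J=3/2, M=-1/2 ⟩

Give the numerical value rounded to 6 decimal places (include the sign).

triangle: 1!*1!*2!/5! = 2/120
(j±m)!: 0!*2!*2!*1!*1!*2! = 8
prefactor² = (2J+1)*Δ*N² = 8/15
  k=1: −1/(1!*0!*1!*1!*0!*1!) = -1
Σ = -1  ⇒  CG² = 8/15*(-1)² = 8/15
CG = −√(8/15) = -0.730297

-0.730297  (= −√(8/15))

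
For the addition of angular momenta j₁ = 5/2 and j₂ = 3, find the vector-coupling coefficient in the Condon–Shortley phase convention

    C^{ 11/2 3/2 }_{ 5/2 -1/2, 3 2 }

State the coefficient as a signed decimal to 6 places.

+√(2/11) ≈ +0.426401

triangle: 0!×5!×6!/12! = 86400/479001600
(j±m)!: 2!×3!×5!×1!×7!×4! = 174182400
prefactor² = (2J+1)×Δ×N² = 4147200/11
  k=0: +1/(0!×0!×3!×5!×2!×1!) = 1/1440
Σ = 1/1440  ⇒  CG² = 4147200/11×1/1440² = 2/11
CG = +√(2/11) = +0.426401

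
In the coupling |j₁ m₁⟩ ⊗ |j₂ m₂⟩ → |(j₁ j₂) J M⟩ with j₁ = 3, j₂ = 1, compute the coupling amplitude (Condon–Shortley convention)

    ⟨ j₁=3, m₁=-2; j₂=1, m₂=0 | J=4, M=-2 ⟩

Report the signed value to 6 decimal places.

triangle: 0!×6!×2!/9! = 1440/362880
(j±m)!: 1!×5!×1!×1!×2!×6! = 172800
prefactor² = (2J+1)×Δ×N² = 43200/7
  k=0: +1/(0!×0!×5!×1!×1!×1!) = 1/120
Σ = 1/120  ⇒  CG² = 43200/7×1/120² = 3/7
CG = +√(3/7) = +0.654654

+√(3/7) ≈ +0.654654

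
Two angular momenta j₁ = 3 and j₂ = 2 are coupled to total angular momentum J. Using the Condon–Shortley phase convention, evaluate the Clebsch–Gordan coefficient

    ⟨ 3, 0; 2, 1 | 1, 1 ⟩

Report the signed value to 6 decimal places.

-0.292770  (= −√(3/35))

j₁+j₂−J=4  J+j₁−j₂=2  J−j₁+j₂=0  j₁+j₂+J+1=7
(j₁±m₁, j₂±m₂, J±M) = (3,3,3,1,2,0)
P² = 432/35
sum k=3..3:
  [3] −1/12 = -1/12
S = -1/12
C² = P²·S² = 3/35 ; C = -0.292770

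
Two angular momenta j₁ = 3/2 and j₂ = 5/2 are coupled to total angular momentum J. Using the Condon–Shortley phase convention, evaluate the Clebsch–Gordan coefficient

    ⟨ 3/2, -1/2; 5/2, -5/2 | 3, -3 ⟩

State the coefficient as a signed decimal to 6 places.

j₁+j₂−J=1  J+j₁−j₂=2  J−j₁+j₂=4  j₁+j₂+J+1=8
(j₁±m₁, j₂±m₂, J±M) = (1,2,0,5,0,6)
P² = 1440
sum k=0..0:
  [0] +1/48 = 1/48
S = 1/48
C² = P²·S² = 5/8 ; C = +0.790569

+0.790569  (= +√(5/8))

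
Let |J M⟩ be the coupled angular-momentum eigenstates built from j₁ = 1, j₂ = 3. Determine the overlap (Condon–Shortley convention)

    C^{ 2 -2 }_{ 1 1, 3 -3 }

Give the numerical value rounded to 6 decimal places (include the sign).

+0.845154  (= +√(5/7))

j₁+j₂−J=2  J+j₁−j₂=0  J−j₁+j₂=4  j₁+j₂+J+1=7
(j₁±m₁, j₂±m₂, J±M) = (2,0,0,6,0,4)
P² = 11520/7
sum k=0..0:
  [0] +1/48 = 1/48
S = 1/48
C² = P²·S² = 5/7 ; C = +0.845154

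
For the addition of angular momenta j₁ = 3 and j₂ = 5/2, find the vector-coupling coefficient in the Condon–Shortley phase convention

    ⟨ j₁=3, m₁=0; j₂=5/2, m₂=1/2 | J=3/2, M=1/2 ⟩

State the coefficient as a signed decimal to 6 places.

j₁+j₂−J=4  J+j₁−j₂=2  J−j₁+j₂=1  j₁+j₂+J+1=8
(j₁±m₁, j₂±m₂, J±M) = (3,3,3,2,2,1)
P² = 144/35
sum k=2..3:
  [2] +1/4 = 1/4
  [3] −1/12 = -1/12
S = 1/6
C² = P²·S² = 4/35 ; C = +0.338062

+√(4/35) = +0.338062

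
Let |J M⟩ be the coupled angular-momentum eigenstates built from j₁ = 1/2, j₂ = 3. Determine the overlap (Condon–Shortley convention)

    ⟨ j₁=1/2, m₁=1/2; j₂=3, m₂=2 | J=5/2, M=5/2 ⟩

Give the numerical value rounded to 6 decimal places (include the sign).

+√(1/7) = +0.377964

triangle: 1!·0!·5!/7! = 120/5040
(j±m)!: 1!·0!·5!·1!·5!·0! = 14400
prefactor² = (2J+1)·Δ·N² = 14400/7
  k=0: +1/(0!·1!·0!·5!·0!·0!) = 1/120
Σ = 1/120  ⇒  CG² = 14400/7·1/120² = 1/7
CG = +√(1/7) = +0.377964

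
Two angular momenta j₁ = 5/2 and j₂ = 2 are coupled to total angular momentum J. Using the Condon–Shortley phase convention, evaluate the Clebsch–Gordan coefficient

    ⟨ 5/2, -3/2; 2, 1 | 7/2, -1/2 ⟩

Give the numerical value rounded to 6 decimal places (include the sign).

−√(121/315) ≈ -0.619780

√[8·1!4!3!/9! · 1!4!3!1!3!4!] = √(2304/35)
  +(−1)^0/∏(0,1,4,3,0,0)! = 1/144  (running 1/144)
  +(−1)^1/∏(1,0,3,2,1,1)! = -1/12  (running -11/144)
⟨..|..⟩ = √(2304/35)·(-11/144) = -0.619780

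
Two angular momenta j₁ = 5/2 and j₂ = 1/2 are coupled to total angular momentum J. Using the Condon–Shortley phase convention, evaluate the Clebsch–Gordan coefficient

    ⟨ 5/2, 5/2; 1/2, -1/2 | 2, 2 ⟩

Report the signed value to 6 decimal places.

+√(5/6) = +0.912871

triangle: 1!×4!×0!/6! = 24/720
(j±m)!: 5!×0!×0!×1!×4!×0! = 2880
prefactor² = (2J+1)×Δ×N² = 480
  k=0: +1/(0!×1!×0!×0!×4!×0!) = 1/24
Σ = 1/24  ⇒  CG² = 480×1/24² = 5/6
CG = +√(5/6) = +0.912871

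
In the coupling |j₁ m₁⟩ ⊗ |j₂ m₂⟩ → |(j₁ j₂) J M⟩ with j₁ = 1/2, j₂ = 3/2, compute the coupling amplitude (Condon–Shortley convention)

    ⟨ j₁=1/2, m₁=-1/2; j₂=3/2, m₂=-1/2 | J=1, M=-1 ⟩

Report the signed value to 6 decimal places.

triangle: 1!×0!×2!/4! = 2/24
(j±m)!: 0!×1!×1!×2!×0!×2! = 4
prefactor² = (2J+1)×Δ×N² = 1
  k=1: −1/(1!×0!×0!×0!×0!×2!) = -1/2
Σ = -1/2  ⇒  CG² = 1×(-1/2)² = 1/4
CG = −√(1/4) = -0.500000

−√(1/4) ≈ -0.500000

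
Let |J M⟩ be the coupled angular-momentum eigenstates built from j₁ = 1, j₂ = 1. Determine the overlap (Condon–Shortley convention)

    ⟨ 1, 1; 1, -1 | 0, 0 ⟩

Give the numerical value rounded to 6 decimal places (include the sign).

+0.577350  (= +√(1/3))

j₁+j₂−J=2  J+j₁−j₂=0  J−j₁+j₂=0  j₁+j₂+J+1=3
(j₁±m₁, j₂±m₂, J±M) = (2,0,0,2,0,0)
P² = 4/3
sum k=0..0:
  [0] +1/2 = 1/2
S = 1/2
C² = P²·S² = 1/3 ; C = +0.577350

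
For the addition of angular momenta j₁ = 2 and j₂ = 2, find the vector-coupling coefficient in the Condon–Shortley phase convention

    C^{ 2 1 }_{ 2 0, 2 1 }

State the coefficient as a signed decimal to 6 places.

-0.267261

j₁+j₂−J=2  J+j₁−j₂=2  J−j₁+j₂=2  j₁+j₂+J+1=7
(j₁±m₁, j₂±m₂, J±M) = (2,2,3,1,3,1)
P² = 8/7
sum k=1..2:
  [1] −1/2 = -1/2
  [2] +1/4 = 1/4
S = -1/4
C² = P²·S² = 1/14 ; C = -0.267261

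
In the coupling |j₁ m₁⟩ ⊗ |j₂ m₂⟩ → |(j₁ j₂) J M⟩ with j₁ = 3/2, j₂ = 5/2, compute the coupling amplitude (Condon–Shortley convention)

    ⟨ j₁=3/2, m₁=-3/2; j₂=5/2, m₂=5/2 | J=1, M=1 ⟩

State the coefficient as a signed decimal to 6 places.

triangle: 3!*0!*2!/6! = 12/720
(j±m)!: 0!*3!*5!*0!*2!*0! = 1440
prefactor² = (2J+1)*Δ*N² = 72
  k=3: −1/(3!*0!*0!*2!*0!*0!) = -1/12
Σ = -1/12  ⇒  CG² = 72*(-1/12)² = 1/2
CG = −√(1/2) = -0.707107

-0.707107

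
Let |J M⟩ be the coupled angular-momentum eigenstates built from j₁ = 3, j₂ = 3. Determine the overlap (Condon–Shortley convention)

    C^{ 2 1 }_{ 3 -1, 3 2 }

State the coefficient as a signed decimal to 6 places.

−√(5/28) ≈ -0.422577

j₁+j₂−J=4  J+j₁−j₂=2  J−j₁+j₂=2  j₁+j₂+J+1=9
(j₁±m₁, j₂±m₂, J±M) = (2,4,5,1,3,1)
P² = 320/7
sum k=3..4:
  [3] −1/12 = -1/12
  [4] +1/48 = 1/48
S = -1/16
C² = P²·S² = 5/28 ; C = -0.422577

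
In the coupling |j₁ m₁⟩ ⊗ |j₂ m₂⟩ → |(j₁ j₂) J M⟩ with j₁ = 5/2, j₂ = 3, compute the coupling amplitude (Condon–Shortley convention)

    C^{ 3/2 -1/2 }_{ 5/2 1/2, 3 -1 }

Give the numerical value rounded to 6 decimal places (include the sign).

−√(1/105) = -0.097590

j₁+j₂−J=4  J+j₁−j₂=1  J−j₁+j₂=2  j₁+j₂+J+1=8
(j₁±m₁, j₂±m₂, J±M) = (3,2,2,4,1,2)
P² = 192/35
sum k=1..2:
  [1] −1/6 = -1/6
  [2] +1/8 = 1/8
S = -1/24
C² = P²·S² = 1/105 ; C = -0.097590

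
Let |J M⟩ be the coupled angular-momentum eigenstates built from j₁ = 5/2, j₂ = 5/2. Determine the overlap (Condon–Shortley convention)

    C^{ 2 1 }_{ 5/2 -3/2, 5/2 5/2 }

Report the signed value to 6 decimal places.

−√(5/14) = -0.597614

triangle: 3!·2!·2!/8! = 24/40320
(j±m)!: 1!·4!·5!·0!·3!·1! = 17280
prefactor² = (2J+1)·Δ·N² = 360/7
  k=3: −1/(3!·0!·1!·2!·1!·0!) = -1/12
Σ = -1/12  ⇒  CG² = 360/7·(-1/12)² = 5/14
CG = −√(5/14) = -0.597614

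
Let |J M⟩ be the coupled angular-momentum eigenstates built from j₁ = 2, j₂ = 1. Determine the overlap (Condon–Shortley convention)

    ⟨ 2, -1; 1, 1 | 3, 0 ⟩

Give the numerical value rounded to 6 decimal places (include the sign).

+0.447214  (= +√(1/5))

triangle: 0!*4!*2!/7! = 48/5040
(j±m)!: 1!*3!*2!*0!*3!*3! = 432
prefactor² = (2J+1)*Δ*N² = 144/5
  k=0: +1/(0!*0!*3!*2!*1!*0!) = 1/12
Σ = 1/12  ⇒  CG² = 144/5*1/12² = 1/5
CG = +√(1/5) = +0.447214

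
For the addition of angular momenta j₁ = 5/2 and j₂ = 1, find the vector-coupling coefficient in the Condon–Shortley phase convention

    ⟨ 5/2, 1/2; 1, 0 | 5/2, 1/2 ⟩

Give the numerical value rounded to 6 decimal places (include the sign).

√[6·1!4!1!/7! · 3!2!1!1!3!2!] = √(144/35)
  +(−1)^0/∏(0,1,2,1,2,0)! = 1/4  (running 1/4)
  +(−1)^1/∏(1,0,1,0,3,1)! = -1/6  (running 1/12)
⟨..|..⟩ = √(144/35)·(1/12) = +0.169031

+0.169031  (= +√(1/35))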